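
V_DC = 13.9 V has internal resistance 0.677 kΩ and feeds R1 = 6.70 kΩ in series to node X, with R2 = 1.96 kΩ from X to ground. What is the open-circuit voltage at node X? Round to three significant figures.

R1' = 0.677 + 6.70 = 7.377 kΩ (source resistance + R1).
V_th is the unloaded tap voltage: V_DC · R2/(R1'+R2) = 13.9 × 0.2099 = 2.918 V.

V_th ≈ 2.92 V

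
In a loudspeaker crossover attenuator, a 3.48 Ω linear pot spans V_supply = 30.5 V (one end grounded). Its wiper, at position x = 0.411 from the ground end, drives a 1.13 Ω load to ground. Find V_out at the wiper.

Lower segment x·R_p = 1.430 Ω; upper segment (1−x)·R_p = 2.050 Ω.
(x·R_p) ‖ R_L = 0.6313 Ω.
Then V_out = V_supply · 0.6313/(2.050 + 0.6313) = 7.182 V.

V_out ≈ 7.18 V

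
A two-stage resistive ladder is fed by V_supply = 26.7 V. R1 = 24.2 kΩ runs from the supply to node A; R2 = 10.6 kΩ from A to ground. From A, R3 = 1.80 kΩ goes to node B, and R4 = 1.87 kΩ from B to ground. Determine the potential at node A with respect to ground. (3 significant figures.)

Node A sees R2 in parallel with the series input of stage 2, R3 + R4 = 3.670 kΩ.
R2 ‖ (R3+R4) = 2.726 kΩ.
First divider: V_A = V_supply · 2.726/(24.2 + 2.726) = 2.703 V.

V_A ≈ 2.70 V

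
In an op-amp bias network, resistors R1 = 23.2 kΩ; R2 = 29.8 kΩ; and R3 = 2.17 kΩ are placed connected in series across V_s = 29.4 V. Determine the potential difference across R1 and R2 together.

Series total: ΣR = 23.2 + 29.8 + 2.17 = 55.17 kΩ.
R_{R1..R2} = 23.2 + 29.8 = 53.00 kΩ.
V = V_s · R/ΣR = 29.4 × 0.9607 = 28.24 V.

V ≈ 28.2 V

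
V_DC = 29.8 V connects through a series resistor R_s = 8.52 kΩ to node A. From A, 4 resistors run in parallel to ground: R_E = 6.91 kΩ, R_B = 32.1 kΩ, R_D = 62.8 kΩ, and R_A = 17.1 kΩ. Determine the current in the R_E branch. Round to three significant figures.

I ≈ 1.38 mA

Parallel bank: R_p = 1/(1/6.91 + 1/32.1 + 1/62.8 + 1/17.1) = 3.996 kΩ.
V_A = 29.8 × 3.996/12.52 = 9.514 V.
I(R_E) = V_A / R_E = 9.514/6.91 = 1.377 mA.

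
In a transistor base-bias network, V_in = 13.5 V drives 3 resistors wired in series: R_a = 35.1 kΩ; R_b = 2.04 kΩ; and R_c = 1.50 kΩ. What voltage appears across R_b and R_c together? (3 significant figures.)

V ≈ 1.24 V

Series total: ΣR = 35.1 + 2.04 + 1.50 = 38.64 kΩ.
R_{R_b..R_c} = 2.04 + 1.50 = 3.540 kΩ.
V = V_in · R/ΣR = 13.5 × 0.09161 = 1.237 V.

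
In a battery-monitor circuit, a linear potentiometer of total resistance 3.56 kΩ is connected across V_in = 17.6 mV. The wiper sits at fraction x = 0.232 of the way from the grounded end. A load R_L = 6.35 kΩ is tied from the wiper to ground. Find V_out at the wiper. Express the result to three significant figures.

V_out ≈ 3.71 mV

Lower segment x·R_p = 0.8259 kΩ; upper segment (1−x)·R_p = 2.734 kΩ.
Lower segment in parallel with the load: 0.8259 ‖ 6.35 = 0.7309 kΩ.
Loaded-divider output: V_out = 17.6 × 0.2109 = 3.712 mV.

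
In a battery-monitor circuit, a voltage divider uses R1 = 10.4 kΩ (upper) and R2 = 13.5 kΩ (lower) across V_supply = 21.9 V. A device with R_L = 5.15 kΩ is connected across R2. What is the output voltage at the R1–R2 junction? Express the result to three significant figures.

V_out ≈ 5.78 V

R2 ‖ R_L = (13.5 × 5.15)/(13.5 + 5.15) = 3.728 kΩ.
Voltage divider with the loaded lower leg: V_out = 21.9 × 3.728/(10.4 + 3.728) = 21.9 × 0.2639 = 5.779 V.
(Unloaded it would be 12.4 V; the load pulls it down.)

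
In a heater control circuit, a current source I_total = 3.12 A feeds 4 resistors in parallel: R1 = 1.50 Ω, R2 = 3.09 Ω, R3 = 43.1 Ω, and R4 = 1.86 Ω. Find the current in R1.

I ≈ 1.34 A

Total conductance ΣG = 1/1.50 + 1/3.09 + 1/43.1 + 1/1.86 = 1.551 (units of 1/Ω).
By the current-divider rule, I = I_total · G_k/ΣG = 3.12 × 0.4298 = 1.341 A.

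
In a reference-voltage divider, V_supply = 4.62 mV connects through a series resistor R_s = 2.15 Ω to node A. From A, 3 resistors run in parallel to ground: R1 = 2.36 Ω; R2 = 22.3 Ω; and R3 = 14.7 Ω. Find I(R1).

Equivalent of the parallel group: R_p = 1.864 Ω.
V_A = 4.62 × 1.864/4.014 = 2.145 mV.
I(R1) = V_A / R1 = 2.145/2.36 = 0.9090 mA.

I ≈ 0.909 mA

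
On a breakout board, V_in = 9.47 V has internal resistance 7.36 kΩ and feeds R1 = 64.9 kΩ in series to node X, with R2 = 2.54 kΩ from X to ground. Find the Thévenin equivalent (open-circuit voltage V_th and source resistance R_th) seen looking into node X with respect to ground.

R1' = 7.36 + 64.9 = 72.26 kΩ (source resistance + R1).
V_th is the unloaded tap voltage: V_in · R2/(R1'+R2) = 9.47 × 0.03396 = 0.3216 V.
With V_in suppressed (replaced by a short), R_th = R1' ‖ R2 = (72.26 × 2.54)/(72.26 + 2.54) = 2.454 kΩ.

V_th ≈ 0.322 V, R_th ≈ 2.45 kΩ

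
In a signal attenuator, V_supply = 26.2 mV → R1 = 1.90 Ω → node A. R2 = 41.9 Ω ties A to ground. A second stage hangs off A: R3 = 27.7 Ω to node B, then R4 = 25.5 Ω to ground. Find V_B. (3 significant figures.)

V_B ≈ 11.6 mV

Node A sees R2 in parallel with the series input of stage 2, R3 + R4 = 53.20 Ω.
Effective lower resistance at A: R2 ‖ 53.20 = 23.44 Ω.
So V_A = 26.2 × 0.9250 = 24.24 mV.
Then the unloaded second divider: V_B = V_A × R4/(R3+R4) = 24.24 × 0.4793 = 11.62 mV.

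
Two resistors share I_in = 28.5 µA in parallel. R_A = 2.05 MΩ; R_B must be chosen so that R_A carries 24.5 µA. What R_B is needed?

R_B ≈ 12.6 MΩ

The fraction through R_A equals R_B/(R_A+R_B).
24.5/28.5 = R_B/(R_A + R_B) → R_B = R_A · (0.8596)/(1 − 0.8596) = 2.05 × 6.125 = 12.56 MΩ.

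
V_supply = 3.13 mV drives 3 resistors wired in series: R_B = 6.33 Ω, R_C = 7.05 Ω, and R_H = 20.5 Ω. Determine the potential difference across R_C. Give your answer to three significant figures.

V ≈ 0.651 mV

ΣR = 6.33 + 7.05 + 20.5 = 33.88 Ω.
Voltage divider: V = V_supply · (7.050 / 33.88) = 3.13 × 0.2081 = 0.6513 mV.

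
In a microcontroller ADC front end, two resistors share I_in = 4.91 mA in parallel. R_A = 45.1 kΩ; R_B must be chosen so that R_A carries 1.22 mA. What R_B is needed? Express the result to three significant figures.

R_B ≈ 14.9 kΩ

In a two-way split, I_A/I_in = R_B/(R_A + R_B).
With f = 0.2485, R_B = R_A · f/(1−f) = 45.1 × 0.3306 = 14.91 kΩ.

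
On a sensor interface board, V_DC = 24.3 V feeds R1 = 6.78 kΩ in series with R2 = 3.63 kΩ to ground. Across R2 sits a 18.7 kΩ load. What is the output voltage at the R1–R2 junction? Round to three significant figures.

V_out ≈ 7.52 V

The load sits in parallel with R2, giving an effective lower resistance R2' = R2·R_L/(R2+R_L) = 3.040 kΩ.
Then V_out = V_DC · R2'/(R1 + R2') = 24.3 × 3.040/9.820 = 7.522 V.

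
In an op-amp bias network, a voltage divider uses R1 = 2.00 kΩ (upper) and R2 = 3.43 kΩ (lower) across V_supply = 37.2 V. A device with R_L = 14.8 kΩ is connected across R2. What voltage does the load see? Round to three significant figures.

V_out ≈ 21.7 V

R2 ‖ R_L = (3.43 × 14.8)/(3.43 + 14.8) = 2.785 kΩ.
Now apply the divider: V_out = 37.2 × 0.5820 = 21.65 V.
(Unloaded it would be 23.5 V; the load pulls it down.)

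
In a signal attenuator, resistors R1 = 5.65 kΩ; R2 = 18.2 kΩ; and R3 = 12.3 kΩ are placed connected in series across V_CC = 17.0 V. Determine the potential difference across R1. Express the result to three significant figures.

Total series resistance ΣR = 5.65 + 18.2 + 12.3 = 36.15 kΩ.
Voltage divider: V = V_CC · (5.650 / 36.15) = 17.0 × 0.1563 = 2.657 V.

V ≈ 2.66 V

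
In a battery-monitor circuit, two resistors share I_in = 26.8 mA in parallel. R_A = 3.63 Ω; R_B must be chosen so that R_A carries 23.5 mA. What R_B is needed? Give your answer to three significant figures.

The fraction through R_A equals R_B/(R_A+R_B).
23.5/26.8 = R_B/(R_A + R_B) → R_B = R_A · (0.8769)/(1 − 0.8769) = 3.63 × 7.121 = 25.85 Ω.

R_B ≈ 25.8 Ω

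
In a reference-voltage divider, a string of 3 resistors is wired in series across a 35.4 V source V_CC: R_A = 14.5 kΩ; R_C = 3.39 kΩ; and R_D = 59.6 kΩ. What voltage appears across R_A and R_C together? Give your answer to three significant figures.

Series total: ΣR = 14.5 + 3.39 + 59.6 = 77.49 kΩ.
R_{R_A..R_C} = 14.5 + 3.39 = 17.89 kΩ.
Voltage divider: V = V_CC · (17.89 / 77.49) = 35.4 × 0.2309 = 8.173 V.

V ≈ 8.17 V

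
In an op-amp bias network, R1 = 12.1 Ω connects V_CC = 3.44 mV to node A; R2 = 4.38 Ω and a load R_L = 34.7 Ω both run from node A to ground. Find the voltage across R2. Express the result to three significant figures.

V_out ≈ 0.837 mV

First combine the lower leg with the load: R2 ‖ R_L = 3.889 Ω.
Now apply the divider: V_out = 3.44 × 0.2432 = 0.8367 mV.
(Unloaded it would be 0.914 mV; the load pulls it down.)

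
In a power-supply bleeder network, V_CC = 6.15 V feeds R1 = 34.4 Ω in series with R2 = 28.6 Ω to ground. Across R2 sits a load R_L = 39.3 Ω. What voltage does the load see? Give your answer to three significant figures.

V_out ≈ 2.00 V

First combine the lower leg with the load: R2 ‖ R_L = 16.55 Ω.
Now apply the divider: V_out = 6.15 × 0.3249 = 1.998 V.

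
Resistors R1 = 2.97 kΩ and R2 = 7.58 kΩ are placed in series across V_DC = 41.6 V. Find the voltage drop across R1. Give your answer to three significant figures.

V ≈ 11.7 V

ΣR = 2.97 + 7.58 = 10.55 kΩ.
By the voltage-divider rule, V = 41.6 × 2.970/10.55 = 11.71 V.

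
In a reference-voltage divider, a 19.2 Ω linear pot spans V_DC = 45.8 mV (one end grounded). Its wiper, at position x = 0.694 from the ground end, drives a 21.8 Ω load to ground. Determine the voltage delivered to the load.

Split the track: R_lower = x·R_p = 13.32 Ω, R_upper = (1−x)·R_p = 5.875 Ω.
Lower segment in parallel with the load: 13.32 ‖ 21.8 = 8.270 Ω.
Then V_out = V_DC · 8.270/(5.875 + 8.270) = 26.78 mV.

V_out ≈ 26.8 mV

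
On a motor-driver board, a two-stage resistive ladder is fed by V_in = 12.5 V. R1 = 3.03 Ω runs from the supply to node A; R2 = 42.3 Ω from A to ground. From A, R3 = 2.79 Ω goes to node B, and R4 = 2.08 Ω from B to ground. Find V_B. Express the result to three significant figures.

V_B ≈ 3.15 V

Looking into the second stage from A: R3 + R4 = 4.870 Ω appears in parallel with R2.
R2 ‖ (R3+R4) = 4.367 Ω.
V_A = 12.5 × 4.367/(3.03 + 4.367) = 7.380 V.
Then the unloaded second divider: V_B = V_A × R4/(R3+R4) = 7.380 × 0.4271 = 3.152 V.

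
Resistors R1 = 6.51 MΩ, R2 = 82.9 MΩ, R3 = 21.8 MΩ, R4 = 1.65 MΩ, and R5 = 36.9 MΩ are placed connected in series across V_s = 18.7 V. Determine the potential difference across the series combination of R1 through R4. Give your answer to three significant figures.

V ≈ 14.1 V

ΣR = 6.51 + 82.9 + 21.8 + 1.65 + 36.9 = 149.8 MΩ.
R_{R1..R4} = 6.51 + 82.9 + 21.8 + 1.65 = 112.9 MΩ.
Voltage divider: V = V_s · (112.9 / 149.8) = 18.7 × 0.7536 = 14.09 V.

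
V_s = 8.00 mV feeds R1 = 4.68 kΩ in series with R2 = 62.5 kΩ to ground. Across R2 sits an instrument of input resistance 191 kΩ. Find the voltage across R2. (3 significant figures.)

V_out ≈ 7.28 mV

R2 ‖ R_L = (62.5 × 191)/(62.5 + 191) = 47.09 kΩ.
Voltage divider with the loaded lower leg: V_out = 8.00 × 47.09/(4.68 + 47.09) = 8.00 × 0.9096 = 7.277 mV.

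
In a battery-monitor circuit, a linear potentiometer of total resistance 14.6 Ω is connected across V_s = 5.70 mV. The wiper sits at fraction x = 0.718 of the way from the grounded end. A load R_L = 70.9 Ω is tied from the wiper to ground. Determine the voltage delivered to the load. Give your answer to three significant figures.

V_out ≈ 3.93 mV

Split the track: R_lower = x·R_p = 10.48 Ω, R_upper = (1−x)·R_p = 4.117 Ω.
R_L loads the lower segment: effective lower R = 9.133 Ω.
Then V_out = V_s · 9.133/(4.117 + 9.133) = 3.929 mV.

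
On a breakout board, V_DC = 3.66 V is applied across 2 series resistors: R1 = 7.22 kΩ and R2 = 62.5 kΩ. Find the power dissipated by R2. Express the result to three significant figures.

The common current is I = 3.66/69.72 = 0.05250 mA.
V(R2) = I·R = 3.281 V; P = V·I = 3.281 × 0.05250 = 0.1722 mW.

P ≈ 0.172 mW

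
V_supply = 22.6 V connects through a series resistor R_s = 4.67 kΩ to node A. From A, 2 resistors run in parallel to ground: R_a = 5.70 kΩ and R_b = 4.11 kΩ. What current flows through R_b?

I ≈ 1.86 mA

Parallel bank: R_p = 1/(1/5.70 + 1/4.11) = 2.388 kΩ.
V_A = 22.6 × 2.388/7.058 = 7.647 V.
I(R_b) = V_A / R_b = 7.647/4.11 = 1.860 mA.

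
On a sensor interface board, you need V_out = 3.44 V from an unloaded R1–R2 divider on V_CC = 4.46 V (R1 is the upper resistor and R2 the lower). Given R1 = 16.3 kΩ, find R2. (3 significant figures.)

R2 ≈ 55.0 kΩ

V_out/V_CC = R2/(R1+R2) = 0.7713.
So R2 = R1 · V_out/(V_CC − V_out) = 16.3 × 3.44/(4.46 − 3.44) = 16.3 × 3.373 = 54.97 kΩ.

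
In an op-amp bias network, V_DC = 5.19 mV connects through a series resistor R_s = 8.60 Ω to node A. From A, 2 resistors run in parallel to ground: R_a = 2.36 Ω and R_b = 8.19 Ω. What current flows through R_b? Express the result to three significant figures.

I ≈ 0.111 mA

Combine the parallel branches: R_p = (1/2.36 + 1/8.19)⁻¹ = 1.832 Ω.
Node voltage V_A = V_DC · R_p/(R_s + R_p) = 5.19 × 0.1756 = 0.9115 mV.
I(R_b) = V_A / R_b = 0.9115/8.19 = 0.1113 mA.
(Equivalently: I_total = 0.4975 mA, then current-divider fraction G_k/ΣG = 0.2237.)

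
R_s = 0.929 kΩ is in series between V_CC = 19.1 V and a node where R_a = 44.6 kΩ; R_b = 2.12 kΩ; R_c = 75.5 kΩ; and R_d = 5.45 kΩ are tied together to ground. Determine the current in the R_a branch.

I ≈ 0.261 mA

Equivalent of the parallel group: R_p = 1.447 kΩ.
V_A = 19.1 × 1.447/2.376 = 11.63 V.
I(R_a) = V_A / R_a = 11.63/44.6 = 0.2608 mA.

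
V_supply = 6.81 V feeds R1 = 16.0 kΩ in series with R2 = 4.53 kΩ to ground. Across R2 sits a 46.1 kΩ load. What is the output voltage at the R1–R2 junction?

The load sits in parallel with R2, giving an effective lower resistance R2' = R2·R_L/(R2+R_L) = 4.125 kΩ.
Now apply the divider: V_out = 6.81 × 0.2050 = 1.396 V.
(Unloaded it would be 1.50 V; the load pulls it down.)

V_out ≈ 1.40 V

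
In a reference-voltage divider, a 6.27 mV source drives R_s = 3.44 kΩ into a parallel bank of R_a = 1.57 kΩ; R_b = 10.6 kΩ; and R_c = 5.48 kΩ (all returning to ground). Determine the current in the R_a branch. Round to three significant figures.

Equivalent of the parallel group: R_p = 1.094 kΩ.
Node voltage V_A = V_CC · R_p/(R_s + R_p) = 6.27 × 0.2414 = 1.513 mV.
I(R_a) = V_A / R_a = 1.513/1.57 = 0.9639 µA.

I ≈ 0.964 µA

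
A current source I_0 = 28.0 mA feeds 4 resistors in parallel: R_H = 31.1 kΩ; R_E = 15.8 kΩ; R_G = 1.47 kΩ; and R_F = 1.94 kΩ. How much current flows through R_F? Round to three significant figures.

Conductances: ΣG = 1/31.1 + 1/15.8 + 1/1.47 + 1/1.94 = 1.291 (1/kΩ).
By the current-divider rule, I = I_0 · G_k/ΣG = 28.0 × 0.3992 = 11.18 mA.

I ≈ 11.2 mA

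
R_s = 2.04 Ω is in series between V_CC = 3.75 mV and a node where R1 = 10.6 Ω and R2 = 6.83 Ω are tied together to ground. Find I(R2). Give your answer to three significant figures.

Equivalent of the parallel group: R_p = 4.154 Ω.
V_A by voltage divider: V_A = 3.75 × 4.154/(2.04 + 4.154) = 2.515 mV.
I(R2) = V_A / R2 = 2.515/6.83 = 0.3682 mA.
(Equivalently: I_total = 0.6055 mA, then current-divider fraction G_k/ΣG = 0.6081.)

I ≈ 0.368 mA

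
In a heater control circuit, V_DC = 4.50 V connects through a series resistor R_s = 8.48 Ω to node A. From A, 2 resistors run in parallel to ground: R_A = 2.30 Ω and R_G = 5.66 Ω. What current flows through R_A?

Parallel bank: R_p = 1/(1/2.30 + 1/5.66) = 1.635 Ω.
V_A by voltage divider: V_A = 4.50 × 1.635/(8.48 + 1.635) = 0.7275 V.
Branch current I = V_A/R_A = 0.7275/2.30 = 0.3163 A.

I ≈ 0.316 A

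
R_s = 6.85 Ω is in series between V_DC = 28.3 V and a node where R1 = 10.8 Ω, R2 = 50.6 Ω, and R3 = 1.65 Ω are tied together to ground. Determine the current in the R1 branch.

Combine the parallel branches: R_p = (1/10.8 + 1/50.6 + 1/1.65)⁻¹ = 1.392 Ω.
Node voltage V_A = V_DC · R_p/(R_s + R_p) = 28.3 × 0.1689 = 4.779 V.
I(R1) = V_A / R1 = 4.779/10.8 = 0.4425 A.
(Check via current divider: I_total = 3.434 A; share G_k/ΣG = 0.1289 → same result.)

I ≈ 0.443 A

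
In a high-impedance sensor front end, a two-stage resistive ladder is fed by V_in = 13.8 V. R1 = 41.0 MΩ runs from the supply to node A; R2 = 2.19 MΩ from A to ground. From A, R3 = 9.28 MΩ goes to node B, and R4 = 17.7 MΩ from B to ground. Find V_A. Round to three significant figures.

The second stage (R3 + R4 = 26.98 MΩ) loads node A in parallel with R2.
R2 ‖ (R3+R4) = 2.026 MΩ.
So V_A = 13.8 × 0.04708 = 0.6497 V.

V_A ≈ 0.650 V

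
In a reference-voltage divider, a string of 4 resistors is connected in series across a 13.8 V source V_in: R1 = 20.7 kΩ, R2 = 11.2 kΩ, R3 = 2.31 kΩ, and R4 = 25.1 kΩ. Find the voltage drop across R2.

V ≈ 2.61 V

ΣR = 20.7 + 11.2 + 2.31 + 25.1 = 59.31 kΩ.
V = V_in · R/ΣR = 13.8 × 0.1888 = 2.606 V.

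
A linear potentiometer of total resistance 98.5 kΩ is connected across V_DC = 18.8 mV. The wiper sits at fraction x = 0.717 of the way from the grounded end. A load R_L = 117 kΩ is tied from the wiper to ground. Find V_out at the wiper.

V_out ≈ 11.5 mV

Lower segment x·R_p = 70.62 kΩ; upper segment (1−x)·R_p = 27.88 kΩ.
(x·R_p) ‖ R_L = 44.04 kΩ.
Then V_out = V_DC · 44.04/(27.88 + 44.04) = 11.51 mV.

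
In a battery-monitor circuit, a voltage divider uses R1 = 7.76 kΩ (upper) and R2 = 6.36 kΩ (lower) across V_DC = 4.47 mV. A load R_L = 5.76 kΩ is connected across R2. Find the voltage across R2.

First combine the lower leg with the load: R2 ‖ R_L = 3.023 kΩ.
Voltage divider with the loaded lower leg: V_out = 4.47 × 3.023/(7.76 + 3.023) = 4.47 × 0.2803 = 1.253 mV.
(Unloaded it would be 2.01 mV; the load pulls it down.)

V_out ≈ 1.25 mV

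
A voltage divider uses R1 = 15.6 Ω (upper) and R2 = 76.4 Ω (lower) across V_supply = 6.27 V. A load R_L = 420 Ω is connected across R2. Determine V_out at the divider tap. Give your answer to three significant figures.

V_out ≈ 5.05 V

R2 ‖ R_L = (76.4 × 420)/(76.4 + 420) = 64.64 Ω.
Now apply the divider: V_out = 6.27 × 0.8056 = 5.051 V.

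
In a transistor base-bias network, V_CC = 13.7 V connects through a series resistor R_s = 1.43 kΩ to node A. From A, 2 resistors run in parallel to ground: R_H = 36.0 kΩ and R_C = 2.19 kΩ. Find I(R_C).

Parallel bank: R_p = 1/(1/36.0 + 1/2.19) = 2.064 kΩ.
V_A = 13.7 × 2.064/3.494 = 8.094 V.
Branch current I = V_A/R_C = 8.094/2.19 = 3.696 mA.

I ≈ 3.70 mA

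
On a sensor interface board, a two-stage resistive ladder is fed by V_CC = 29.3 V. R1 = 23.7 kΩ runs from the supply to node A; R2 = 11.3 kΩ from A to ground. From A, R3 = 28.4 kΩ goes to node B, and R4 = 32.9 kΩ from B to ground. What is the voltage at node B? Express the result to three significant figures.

Looking into the second stage from A: R3 + R4 = 61.30 kΩ appears in parallel with R2.
Effective lower resistance at A: R2 ‖ 61.30 = 9.541 kΩ.
V_A = 29.3 × 9.541/(23.7 + 9.541) = 8.410 V.
Stage 2 is unloaded, so V_B = V_A · R4/(R3+R4) = 8.410 × 32.9/61.30 = 4.514 V.

V_B ≈ 4.51 V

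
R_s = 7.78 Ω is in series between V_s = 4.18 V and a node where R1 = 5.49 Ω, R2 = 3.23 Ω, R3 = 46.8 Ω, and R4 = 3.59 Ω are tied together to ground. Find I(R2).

Combine the parallel branches: R_p = (1/5.49 + 1/3.23 + 1/46.8 + 1/3.59)⁻¹ = 1.263 Ω.
Node voltage V_A = V_s · R_p/(R_s + R_p) = 4.18 × 0.1397 = 0.5839 V.
I(R2) = V_A / R2 = 0.5839/3.23 = 0.1808 A.

I ≈ 0.181 A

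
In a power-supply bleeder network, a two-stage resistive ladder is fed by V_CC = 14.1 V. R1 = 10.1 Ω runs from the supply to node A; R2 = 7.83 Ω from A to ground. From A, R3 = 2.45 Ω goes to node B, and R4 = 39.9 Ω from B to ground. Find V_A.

V_A ≈ 5.58 V

Node A sees R2 in parallel with the series input of stage 2, R3 + R4 = 42.35 Ω.
R2 ‖ (R3+R4) = 6.608 Ω.
So V_A = 14.1 × 0.3955 = 5.577 V.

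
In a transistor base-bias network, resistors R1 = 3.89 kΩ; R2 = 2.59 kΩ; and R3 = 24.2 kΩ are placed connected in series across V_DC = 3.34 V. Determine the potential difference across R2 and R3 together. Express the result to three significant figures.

V ≈ 2.92 V

Total series resistance ΣR = 3.89 + 2.59 + 24.2 = 30.68 kΩ.
R_{R2..R3} = 2.59 + 24.2 = 26.79 kΩ.
By the voltage-divider rule, V = 3.34 × 26.79/30.68 = 2.917 V.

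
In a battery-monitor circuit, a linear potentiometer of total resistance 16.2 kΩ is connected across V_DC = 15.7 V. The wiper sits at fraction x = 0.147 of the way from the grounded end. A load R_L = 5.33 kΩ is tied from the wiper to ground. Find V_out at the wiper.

The pot divides into 13.82 kΩ above the wiper and 2.381 kΩ below.
Lower segment in parallel with the load: 2.381 ‖ 5.33 = 1.646 kΩ.
Then V_out = V_DC · 1.646/(13.82 + 1.646) = 1.671 V.

V_out ≈ 1.67 V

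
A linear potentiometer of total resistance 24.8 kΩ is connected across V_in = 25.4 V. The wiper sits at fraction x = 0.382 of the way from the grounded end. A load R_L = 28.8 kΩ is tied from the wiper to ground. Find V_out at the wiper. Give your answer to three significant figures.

V_out ≈ 8.06 V

Split the track: R_lower = x·R_p = 9.474 kΩ, R_upper = (1−x)·R_p = 15.33 kΩ.
Lower segment in parallel with the load: 9.474 ‖ 28.8 = 7.129 kΩ.
Loaded-divider output: V_out = 25.4 × 0.3175 = 8.064 V.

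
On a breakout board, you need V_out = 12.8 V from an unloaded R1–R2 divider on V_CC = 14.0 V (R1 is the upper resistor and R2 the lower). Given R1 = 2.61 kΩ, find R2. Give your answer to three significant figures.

Required fraction k = V_out/V_CC = 0.9143.
Rearranging, R2 = R1·k/(1−k) = 2.61 × 10.67 = 27.84 kΩ.

R2 ≈ 27.8 kΩ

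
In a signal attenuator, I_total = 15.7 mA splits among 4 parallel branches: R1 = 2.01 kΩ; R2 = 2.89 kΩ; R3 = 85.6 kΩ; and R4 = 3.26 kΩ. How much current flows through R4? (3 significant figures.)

Conductances: ΣG = 1/2.01 + 1/2.89 + 1/85.6 + 1/3.26 = 1.162 (1/kΩ).
Current divider: I(R4) = I_total · G_k/ΣG = 15.7 × (0.3067/1.162) = 15.7 × 0.2640 = 4.145 mA.

I ≈ 4.14 mA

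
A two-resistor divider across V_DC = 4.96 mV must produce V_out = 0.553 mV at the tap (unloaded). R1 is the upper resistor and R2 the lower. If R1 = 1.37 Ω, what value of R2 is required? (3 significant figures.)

The divider ratio is R2/(R1+R2) = 0.553/4.96 = 0.1115.
So R2 = R1 · V_out/(V_DC − V_out) = 1.37 × 0.553/(4.96 − 0.553) = 1.37 × 0.1255 = 0.1719 Ω.

R2 ≈ 0.172 Ω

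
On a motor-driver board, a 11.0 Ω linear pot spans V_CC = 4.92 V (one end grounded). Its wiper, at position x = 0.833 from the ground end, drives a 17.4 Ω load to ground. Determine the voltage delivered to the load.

Lower segment x·R_p = 9.163 Ω; upper segment (1−x)·R_p = 1.837 Ω.
Lower segment in parallel with the load: 9.163 ‖ 17.4 = 6.002 Ω.
Then V_out = V_CC · 6.002/(1.837 + 6.002) = 3.767 V.

V_out ≈ 3.77 V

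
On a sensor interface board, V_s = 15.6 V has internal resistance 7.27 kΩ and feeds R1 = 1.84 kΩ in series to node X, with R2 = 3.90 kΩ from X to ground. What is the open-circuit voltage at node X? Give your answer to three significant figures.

V_th ≈ 4.68 V

R1' = 7.27 + 1.84 = 9.110 kΩ (source resistance + R1).
Open-circuit (no load on X): V_th = V_s · R2/(R1' + R2) = 15.6 × 3.90/(9.110 + 3.90) = 4.676 V.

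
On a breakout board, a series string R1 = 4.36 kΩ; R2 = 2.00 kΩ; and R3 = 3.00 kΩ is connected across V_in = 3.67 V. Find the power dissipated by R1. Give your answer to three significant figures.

Series current I = V_in/ΣR = 3.67/9.360 = 0.3921 mA.
P = I²R = 0.1537 × 4.36 = 0.6703 mW.

P ≈ 0.670 mW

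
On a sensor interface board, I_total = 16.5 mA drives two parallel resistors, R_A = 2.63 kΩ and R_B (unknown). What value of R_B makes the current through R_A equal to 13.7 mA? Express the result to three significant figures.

R_B ≈ 12.9 kΩ

Two-branch current divider: I_A = I_total · R_B/(R_A + R_B).
With f = 0.8303, R_B = R_A · f/(1−f) = 2.63 × 4.893 = 12.87 kΩ.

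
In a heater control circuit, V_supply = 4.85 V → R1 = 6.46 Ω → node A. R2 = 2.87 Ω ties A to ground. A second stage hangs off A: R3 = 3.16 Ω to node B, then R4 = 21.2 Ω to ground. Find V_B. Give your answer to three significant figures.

V_B ≈ 1.20 V

Node A sees R2 in parallel with the series input of stage 2, R3 + R4 = 24.36 Ω.
R2 ‖ (R3+R4) = 2.568 Ω.
V_A = 4.85 × 2.568/(6.46 + 2.568) = 1.379 V.
Then the unloaded second divider: V_B = V_A × R4/(R3+R4) = 1.379 × 0.8703 = 1.200 V.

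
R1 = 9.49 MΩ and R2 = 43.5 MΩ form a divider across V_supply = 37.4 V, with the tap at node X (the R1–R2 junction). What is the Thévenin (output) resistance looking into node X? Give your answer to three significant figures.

R_th ≈ 7.79 MΩ

With V_supply suppressed (replaced by a short), R_th = R1 ‖ R2 = (9.490 × 43.5)/(9.490 + 43.5) = 7.790 MΩ.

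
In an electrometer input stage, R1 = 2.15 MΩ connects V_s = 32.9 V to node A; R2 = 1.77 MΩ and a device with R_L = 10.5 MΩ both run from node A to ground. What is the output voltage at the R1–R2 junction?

R2 ‖ R_L = (1.77 × 10.5)/(1.77 + 10.5) = 1.515 MΩ.
Voltage divider with the loaded lower leg: V_out = 32.9 × 1.515/(2.15 + 1.515) = 32.9 × 0.4133 = 13.60 V.
(Unloaded it would be 14.9 V; the load pulls it down.)

V_out ≈ 13.6 V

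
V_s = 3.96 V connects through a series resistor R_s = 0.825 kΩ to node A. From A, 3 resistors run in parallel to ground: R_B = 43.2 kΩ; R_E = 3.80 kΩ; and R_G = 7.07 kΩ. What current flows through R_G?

I ≈ 0.414 mA

Combine the parallel branches: R_p = (1/43.2 + 1/3.80 + 1/7.07)⁻¹ = 2.338 kΩ.
Node voltage V_A = V_s · R_p/(R_s + R_p) = 3.96 × 0.7392 = 2.927 V.
I(R_G) = V_A / R_G = 2.927/7.07 = 0.4140 mA.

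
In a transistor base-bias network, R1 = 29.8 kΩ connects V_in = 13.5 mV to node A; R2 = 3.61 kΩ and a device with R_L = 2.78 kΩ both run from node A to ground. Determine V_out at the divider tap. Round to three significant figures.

V_out ≈ 0.676 mV

R2 ‖ R_L = (3.61 × 2.78)/(3.61 + 2.78) = 1.571 kΩ.
Now apply the divider: V_out = 13.5 × 0.05006 = 0.6759 mV.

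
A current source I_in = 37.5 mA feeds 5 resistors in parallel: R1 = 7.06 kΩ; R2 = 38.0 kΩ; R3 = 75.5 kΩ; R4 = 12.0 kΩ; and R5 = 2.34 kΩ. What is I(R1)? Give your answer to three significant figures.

I ≈ 7.68 mA

Total conductance ΣG = 1/7.06 + 1/38.0 + 1/75.5 + 1/12.0 + 1/2.34 = 0.6919 (units of 1/kΩ).
Current divider: I(R1) = I_in · G_k/ΣG = 37.5 × (0.1416/0.6919) = 37.5 × 0.2047 = 7.677 mA.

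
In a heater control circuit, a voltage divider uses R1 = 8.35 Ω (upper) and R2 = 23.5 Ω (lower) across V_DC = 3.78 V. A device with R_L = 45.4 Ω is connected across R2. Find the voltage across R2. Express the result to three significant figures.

V_out ≈ 2.46 V

R2 ‖ R_L = (23.5 × 45.4)/(23.5 + 45.4) = 15.48 Ω.
Voltage divider with the loaded lower leg: V_out = 3.78 × 15.48/(8.35 + 15.48) = 3.78 × 0.6497 = 2.456 V.
(Unloaded it would be 2.79 V; the load pulls it down.)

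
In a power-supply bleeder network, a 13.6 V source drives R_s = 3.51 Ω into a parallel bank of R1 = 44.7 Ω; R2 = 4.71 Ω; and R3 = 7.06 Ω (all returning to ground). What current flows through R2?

Parallel bank: R_p = 1/(1/44.7 + 1/4.71 + 1/7.06) = 2.657 Ω.
V_A by voltage divider: V_A = 13.6 × 2.657/(3.51 + 2.657) = 5.860 V.
Branch current I = V_A/R2 = 5.860/4.71 = 1.244 A.

I ≈ 1.24 A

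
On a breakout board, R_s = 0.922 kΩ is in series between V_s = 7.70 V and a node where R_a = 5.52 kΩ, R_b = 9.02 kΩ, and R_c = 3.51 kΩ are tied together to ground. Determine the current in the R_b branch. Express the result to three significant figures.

Parallel bank: R_p = 1/(1/5.52 + 1/9.02 + 1/3.51) = 1.733 kΩ.
Node voltage V_A = V_s · R_p/(R_s + R_p) = 7.70 × 0.6528 = 5.026 V.
I(R_b) = V_A / R_b = 5.026/9.02 = 0.5572 mA.

I ≈ 0.557 mA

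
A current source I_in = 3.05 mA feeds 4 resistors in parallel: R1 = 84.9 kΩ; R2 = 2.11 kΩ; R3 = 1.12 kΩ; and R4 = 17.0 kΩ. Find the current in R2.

Conductances: ΣG = 1/84.9 + 1/2.11 + 1/1.12 + 1/17.0 = 1.437 (1/kΩ).
By the current-divider rule, I = I_in · G_k/ΣG = 3.05 × 0.3297 = 1.006 mA.

I ≈ 1.01 mA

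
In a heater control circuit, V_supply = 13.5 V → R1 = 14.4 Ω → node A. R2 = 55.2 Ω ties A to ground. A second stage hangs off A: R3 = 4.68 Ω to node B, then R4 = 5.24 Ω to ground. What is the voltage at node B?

V_B ≈ 2.63 V

Looking into the second stage from A: R3 + R4 = 9.920 Ω appears in parallel with R2.
R2 ‖ (R3+R4) = 8.409 Ω.
So V_A = 13.5 × 0.3687 = 4.977 V.
Then the unloaded second divider: V_B = V_A × R4/(R3+R4) = 4.977 × 0.5282 = 2.629 V.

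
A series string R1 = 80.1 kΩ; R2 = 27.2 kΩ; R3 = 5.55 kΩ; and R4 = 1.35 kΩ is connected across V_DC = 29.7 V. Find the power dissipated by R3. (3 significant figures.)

The common current is I = 29.7/114.2 = 0.2601 mA.
V(R3) = I·R = 1.443 V; P = V·I = 1.443 × 0.2601 = 0.3754 mW.

P ≈ 0.375 mW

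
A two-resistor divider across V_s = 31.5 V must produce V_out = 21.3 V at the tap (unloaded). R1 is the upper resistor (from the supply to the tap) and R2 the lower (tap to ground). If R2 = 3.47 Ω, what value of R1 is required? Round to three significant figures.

R1 ≈ 1.66 Ω

V_out/V_s = R2/(R1+R2) = 0.6762.
Rearranging, R1 = R2·(1−k)/k = 3.47 × 0.4789 = 1.662 Ω.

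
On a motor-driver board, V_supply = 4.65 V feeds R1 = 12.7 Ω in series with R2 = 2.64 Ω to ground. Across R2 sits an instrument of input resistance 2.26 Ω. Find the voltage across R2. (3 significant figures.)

First combine the lower leg with the load: R2 ‖ R_L = 1.218 Ω.
Voltage divider with the loaded lower leg: V_out = 4.65 × 1.218/(12.7 + 1.218) = 4.65 × 0.08749 = 0.4068 V.

V_out ≈ 0.407 V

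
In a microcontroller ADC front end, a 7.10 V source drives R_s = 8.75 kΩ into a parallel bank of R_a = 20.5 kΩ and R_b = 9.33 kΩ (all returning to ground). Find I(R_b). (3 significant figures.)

I ≈ 0.322 mA

Parallel bank: R_p = 1/(1/20.5 + 1/9.33) = 6.412 kΩ.
Node voltage V_A = V_CC · R_p/(R_s + R_p) = 7.10 × 0.4229 = 3.003 V.
Branch current I = V_A/R_b = 3.003/9.33 = 0.3218 mA.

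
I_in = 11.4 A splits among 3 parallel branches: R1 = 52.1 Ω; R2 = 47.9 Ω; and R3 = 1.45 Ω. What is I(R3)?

I ≈ 10.8 A

Total conductance ΣG = 1/52.1 + 1/47.9 + 1/1.45 = 0.7297 (units of 1/Ω).
R3 takes the fraction G_k/ΣG = 0.6897/0.7297 = 0.9451, so I = 11.4 × 0.9451 = 10.77 A.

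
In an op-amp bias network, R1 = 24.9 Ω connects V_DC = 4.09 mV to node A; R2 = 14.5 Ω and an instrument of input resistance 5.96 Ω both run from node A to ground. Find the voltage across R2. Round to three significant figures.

The load sits in parallel with R2, giving an effective lower resistance R2' = R2·R_L/(R2+R_L) = 4.224 Ω.
Then V_out = V_DC · R2'/(R1 + R2') = 4.09 × 4.224/29.12 = 0.5932 mV.
(Unloaded it would be 1.51 mV; the load pulls it down.)

V_out ≈ 0.593 mV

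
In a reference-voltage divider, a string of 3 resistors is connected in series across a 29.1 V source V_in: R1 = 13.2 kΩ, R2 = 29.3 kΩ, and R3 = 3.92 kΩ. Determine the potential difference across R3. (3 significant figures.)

V ≈ 2.46 V

Total series resistance ΣR = 13.2 + 29.3 + 3.92 = 46.42 kΩ.
V = V_in · R/ΣR = 29.1 × 0.08445 = 2.457 V.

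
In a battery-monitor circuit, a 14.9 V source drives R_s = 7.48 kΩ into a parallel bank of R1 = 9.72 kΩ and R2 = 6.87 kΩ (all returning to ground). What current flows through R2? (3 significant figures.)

I ≈ 0.759 mA

Parallel bank: R_p = 1/(1/9.72 + 1/6.87) = 4.025 kΩ.
Node voltage V_A = V_s · R_p/(R_s + R_p) = 14.9 × 0.3499 = 5.213 V.
Branch current I = V_A/R2 = 5.213/6.87 = 0.7588 mA.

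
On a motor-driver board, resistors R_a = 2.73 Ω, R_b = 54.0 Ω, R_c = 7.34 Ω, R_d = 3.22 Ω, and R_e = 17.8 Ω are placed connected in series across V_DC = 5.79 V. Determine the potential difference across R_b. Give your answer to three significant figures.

Total series resistance ΣR = 2.73 + 54.0 + 7.34 + 3.22 + 17.8 = 85.09 Ω.
By the voltage-divider rule, V = 5.79 × 54.00/85.09 = 3.674 V.

V ≈ 3.67 V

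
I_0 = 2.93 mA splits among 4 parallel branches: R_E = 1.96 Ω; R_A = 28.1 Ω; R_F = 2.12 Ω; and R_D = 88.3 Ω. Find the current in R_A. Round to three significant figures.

I ≈ 0.101 mA

ΣG = 1/1.96 + 1/28.1 + 1/2.12 + 1/88.3 = 1.029.
R_A takes the fraction G_k/ΣG = 0.03559/1.029 = 0.03459, so I = 2.93 × 0.03459 = 0.1014 mA.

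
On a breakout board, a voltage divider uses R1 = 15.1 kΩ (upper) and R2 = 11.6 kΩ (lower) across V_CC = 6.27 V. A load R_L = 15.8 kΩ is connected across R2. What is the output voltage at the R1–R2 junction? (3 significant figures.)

R2 ‖ R_L = (11.6 × 15.8)/(11.6 + 15.8) = 6.689 kΩ.
Voltage divider with the loaded lower leg: V_out = 6.27 × 6.689/(15.1 + 6.689) = 6.27 × 0.3070 = 1.925 V.

V_out ≈ 1.92 V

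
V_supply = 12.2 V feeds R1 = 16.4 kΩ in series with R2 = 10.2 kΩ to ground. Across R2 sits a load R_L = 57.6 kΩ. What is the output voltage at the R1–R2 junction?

V_out ≈ 4.22 V

First combine the lower leg with the load: R2 ‖ R_L = 8.665 kΩ.
Voltage divider with the loaded lower leg: V_out = 12.2 × 8.665/(16.4 + 8.665) = 12.2 × 0.3457 = 4.218 V.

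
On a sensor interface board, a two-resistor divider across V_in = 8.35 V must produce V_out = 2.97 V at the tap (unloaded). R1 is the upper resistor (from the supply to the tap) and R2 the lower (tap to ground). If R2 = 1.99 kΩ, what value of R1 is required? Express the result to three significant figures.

R1 ≈ 3.60 kΩ

Required fraction k = V_out/V_in = 0.3557.
Rearranging, R1 = R2·(1−k)/k = 1.99 × 1.811 = 3.605 kΩ.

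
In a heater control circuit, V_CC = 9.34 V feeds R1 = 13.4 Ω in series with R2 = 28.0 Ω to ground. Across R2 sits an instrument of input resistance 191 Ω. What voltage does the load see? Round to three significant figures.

First combine the lower leg with the load: R2 ‖ R_L = 24.42 Ω.
Voltage divider with the loaded lower leg: V_out = 9.34 × 24.42/(13.4 + 24.42) = 9.34 × 0.6457 = 6.031 V.

V_out ≈ 6.03 V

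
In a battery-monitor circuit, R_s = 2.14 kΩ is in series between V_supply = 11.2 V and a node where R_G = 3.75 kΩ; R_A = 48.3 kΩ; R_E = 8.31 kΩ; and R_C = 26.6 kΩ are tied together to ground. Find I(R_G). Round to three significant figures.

I ≈ 1.53 mA

Equivalent of the parallel group: R_p = 2.246 kΩ.
Node voltage V_A = V_supply · R_p/(R_s + R_p) = 11.2 × 0.5120 = 5.735 V.
I(R_G) = V_A / R_G = 5.735/3.75 = 1.529 mA.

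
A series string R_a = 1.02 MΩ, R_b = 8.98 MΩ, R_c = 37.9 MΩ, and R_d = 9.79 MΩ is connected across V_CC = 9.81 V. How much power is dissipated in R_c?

ΣR = 57.69 MΩ → I = 9.81/57.69 = 0.1700 µA.
P = I²R = 0.02892 × 37.9 = 1.096 µW.

P ≈ 1.10 µW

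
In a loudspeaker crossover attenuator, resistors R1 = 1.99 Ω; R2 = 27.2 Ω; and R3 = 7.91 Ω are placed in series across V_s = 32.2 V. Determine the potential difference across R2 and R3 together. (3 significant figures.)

Total series resistance ΣR = 1.99 + 27.2 + 7.91 = 37.10 Ω.
R_{R2..R3} = 27.2 + 7.91 = 35.11 Ω.
V = V_s · R/ΣR = 32.2 × 0.9464 = 30.47 V.

V ≈ 30.5 V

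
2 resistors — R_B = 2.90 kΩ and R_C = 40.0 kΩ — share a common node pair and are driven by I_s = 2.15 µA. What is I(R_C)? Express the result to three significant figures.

I ≈ 0.145 µA

Two-branch current divider: I_k = I_s · R_other/(R_1 + R_2).
So I = 2.15 × 2.90/42.90 = 0.1453 µA.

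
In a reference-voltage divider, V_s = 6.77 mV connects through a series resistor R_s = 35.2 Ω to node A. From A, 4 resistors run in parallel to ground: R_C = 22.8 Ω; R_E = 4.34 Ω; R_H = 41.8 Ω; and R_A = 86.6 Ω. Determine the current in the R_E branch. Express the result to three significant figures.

Parallel bank: R_p = 1/(1/22.8 + 1/4.34 + 1/41.8 + 1/86.6) = 3.228 Ω.
V_A = 6.77 × 3.228/38.43 = 0.5688 mV.
Branch current I = V_A/R_E = 0.5688/4.34 = 0.1311 mA.

I ≈ 0.131 mA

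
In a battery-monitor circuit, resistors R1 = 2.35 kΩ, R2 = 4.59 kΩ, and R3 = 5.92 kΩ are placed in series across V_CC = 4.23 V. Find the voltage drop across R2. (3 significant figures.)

ΣR = 2.35 + 4.59 + 5.92 = 12.86 kΩ.
V = V_CC · R/ΣR = 4.23 × 0.3569 = 1.510 V.

V ≈ 1.51 V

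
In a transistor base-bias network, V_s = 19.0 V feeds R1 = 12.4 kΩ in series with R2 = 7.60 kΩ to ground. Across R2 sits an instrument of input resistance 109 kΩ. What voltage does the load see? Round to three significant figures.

R2 ‖ R_L = (7.60 × 109)/(7.60 + 109) = 7.105 kΩ.
Now apply the divider: V_out = 19.0 × 0.3643 = 6.921 V.
(Unloaded it would be 7.22 V; the load pulls it down.)

V_out ≈ 6.92 V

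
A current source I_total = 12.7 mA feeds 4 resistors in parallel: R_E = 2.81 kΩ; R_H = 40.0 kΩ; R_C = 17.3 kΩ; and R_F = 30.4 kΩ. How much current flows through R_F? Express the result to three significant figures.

I ≈ 0.886 mA

ΣG = 1/2.81 + 1/40.0 + 1/17.3 + 1/30.4 = 0.4716.
R_F takes the fraction G_k/ΣG = 0.03289/0.4716 = 0.06976, so I = 12.7 × 0.06976 = 0.8859 mA.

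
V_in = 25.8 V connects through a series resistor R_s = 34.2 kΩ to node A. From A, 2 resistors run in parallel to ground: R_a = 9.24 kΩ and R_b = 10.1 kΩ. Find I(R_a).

I ≈ 0.345 mA

Parallel bank: R_p = 1/(1/9.24 + 1/10.1) = 4.825 kΩ.
V_A = 25.8 × 4.825/39.03 = 3.190 V.
I(R_a) = V_A / R_a = 3.190/9.24 = 0.3453 mA.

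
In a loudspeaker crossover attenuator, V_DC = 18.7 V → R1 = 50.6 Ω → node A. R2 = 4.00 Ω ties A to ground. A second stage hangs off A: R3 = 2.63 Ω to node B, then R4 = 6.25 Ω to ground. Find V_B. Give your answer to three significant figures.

V_B ≈ 0.680 V

The second stage (R3 + R4 = 8.880 Ω) loads node A in parallel with R2.
R2 ‖ (R3+R4) = 2.758 Ω.
First divider: V_A = V_DC · 2.758/(50.6 + 2.758) = 0.9665 V.
V_B = V_A × 0.7038 = 0.6802 V.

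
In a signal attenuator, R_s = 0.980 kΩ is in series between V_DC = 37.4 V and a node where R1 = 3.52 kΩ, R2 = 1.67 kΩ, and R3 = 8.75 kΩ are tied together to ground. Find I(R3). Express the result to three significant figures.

Combine the parallel branches: R_p = (1/3.52 + 1/1.67 + 1/8.75)⁻¹ = 1.003 kΩ.
V_A = 37.4 × 1.003/1.983 = 18.92 V.
I(R3) = V_A / R3 = 18.92/8.75 = 2.162 mA.

I ≈ 2.16 mA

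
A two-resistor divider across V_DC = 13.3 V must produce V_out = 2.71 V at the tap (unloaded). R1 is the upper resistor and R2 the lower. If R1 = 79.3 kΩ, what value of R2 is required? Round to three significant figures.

Required fraction k = V_out/V_DC = 0.2038.
Rearranging, R2 = R1·k/(1−k) = 79.3 × 0.2559 = 20.29 kΩ.

R2 ≈ 20.3 kΩ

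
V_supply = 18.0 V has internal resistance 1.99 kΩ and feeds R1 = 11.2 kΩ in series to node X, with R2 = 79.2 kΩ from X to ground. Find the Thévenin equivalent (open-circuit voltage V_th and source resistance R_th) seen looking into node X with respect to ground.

R1' = 1.99 + 11.2 = 13.19 kΩ (source resistance + R1).
Open-circuit (no load on X): V_th = V_supply · R2/(R1' + R2) = 18.0 × 79.2/(13.19 + 79.2) = 15.43 V.
With V_supply suppressed (replaced by a short), R_th = R1' ‖ R2 = (13.19 × 79.2)/(13.19 + 79.2) = 11.31 kΩ.

V_th ≈ 15.4 V, R_th ≈ 11.3 kΩ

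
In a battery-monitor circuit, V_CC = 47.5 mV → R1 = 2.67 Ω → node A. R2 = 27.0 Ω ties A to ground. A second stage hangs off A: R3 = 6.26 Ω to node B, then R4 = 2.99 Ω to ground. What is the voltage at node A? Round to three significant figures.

Node A sees R2 in parallel with the series input of stage 2, R3 + R4 = 9.250 Ω.
Effective lower resistance at A: R2 ‖ 9.250 = 6.890 Ω.
V_A = 47.5 × 6.890/(2.67 + 6.890) = 34.23 mV.

V_A ≈ 34.2 mV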